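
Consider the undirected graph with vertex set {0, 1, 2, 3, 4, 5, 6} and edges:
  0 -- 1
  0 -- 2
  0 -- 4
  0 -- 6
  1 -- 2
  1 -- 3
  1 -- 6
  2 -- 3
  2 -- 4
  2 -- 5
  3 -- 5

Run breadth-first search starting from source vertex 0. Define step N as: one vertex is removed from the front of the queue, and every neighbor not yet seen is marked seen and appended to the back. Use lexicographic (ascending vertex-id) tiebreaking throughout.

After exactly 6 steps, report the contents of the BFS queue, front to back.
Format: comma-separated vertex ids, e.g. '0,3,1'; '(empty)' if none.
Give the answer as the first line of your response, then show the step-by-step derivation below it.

5

step 1: dequeue 0; queue=[1,2,4,6]; order=0
step 2: dequeue 1; queue=[2,4,6,3]; order=0,1
step 3: dequeue 2; queue=[4,6,3,5]; order=0,1,2
step 4: dequeue 4; queue=[6,3,5]; order=0,1,2,4
step 5: dequeue 6; queue=[3,5]; order=0,1,2,4,6
step 6: dequeue 3; queue=[5]; order=0,1,2,4,6,3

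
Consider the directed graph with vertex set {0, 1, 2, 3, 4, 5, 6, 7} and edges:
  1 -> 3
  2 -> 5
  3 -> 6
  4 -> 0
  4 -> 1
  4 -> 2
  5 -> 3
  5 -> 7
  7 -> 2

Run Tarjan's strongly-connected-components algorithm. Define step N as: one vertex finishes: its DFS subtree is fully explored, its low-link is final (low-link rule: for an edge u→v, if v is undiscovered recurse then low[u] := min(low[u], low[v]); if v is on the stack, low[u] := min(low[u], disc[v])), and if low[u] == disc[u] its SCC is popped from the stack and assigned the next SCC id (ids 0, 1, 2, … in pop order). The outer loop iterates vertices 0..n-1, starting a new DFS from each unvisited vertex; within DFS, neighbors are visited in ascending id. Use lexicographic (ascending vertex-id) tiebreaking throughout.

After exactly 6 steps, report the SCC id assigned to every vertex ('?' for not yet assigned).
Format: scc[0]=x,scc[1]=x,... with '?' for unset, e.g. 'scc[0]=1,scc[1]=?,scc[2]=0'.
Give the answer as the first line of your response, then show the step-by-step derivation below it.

scc[0]=0,scc[1]=3,scc[2]=?,scc[3]=2,scc[4]=?,scc[5]=?,scc[6]=1,scc[7]=?

step 1: low=(low[0]=0,low[1]=?,low[2]=?,low[3]=?,low[4]=?,low[5]=?,low[6]=?,low[7]=?); scc=(scc[0]=0,scc[1]=?,scc[2]=?,scc[3]=?,scc[4]=?,scc[5]=?,scc[6]=?,scc[7]=?)
step 2: low=(low[0]=0,low[1]=1,low[2]=?,low[3]=2,low[4]=?,low[5]=?,low[6]=3,low[7]=?); scc=(scc[0]=0,scc[1]=?,scc[2]=?,scc[3]=?,scc[4]=?,scc[5]=?,scc[6]=1,scc[7]=?)
step 3: low=(low[0]=0,low[1]=1,low[2]=?,low[3]=2,low[4]=?,low[5]=?,low[6]=3,low[7]=?); scc=(scc[0]=0,scc[1]=?,scc[2]=?,scc[3]=2,scc[4]=?,scc[5]=?,scc[6]=1,scc[7]=?)
step 4: low=(low[0]=0,low[1]=1,low[2]=?,low[3]=2,low[4]=?,low[5]=?,low[6]=3,low[7]=?); scc=(scc[0]=0,scc[1]=3,scc[2]=?,scc[3]=2,scc[4]=?,scc[5]=?,scc[6]=1,scc[7]=?)
step 5: low=(low[0]=0,low[1]=1,low[2]=4,low[3]=2,low[4]=?,low[5]=5,low[6]=3,low[7]=4); scc=(scc[0]=0,scc[1]=3,scc[2]=?,scc[3]=2,scc[4]=?,scc[5]=?,scc[6]=1,scc[7]=?)
step 6: low=(low[0]=0,low[1]=1,low[2]=4,low[3]=2,low[4]=?,low[5]=4,low[6]=3,low[7]=4); scc=(scc[0]=0,scc[1]=3,scc[2]=?,scc[3]=2,scc[4]=?,scc[5]=?,scc[6]=1,scc[7]=?)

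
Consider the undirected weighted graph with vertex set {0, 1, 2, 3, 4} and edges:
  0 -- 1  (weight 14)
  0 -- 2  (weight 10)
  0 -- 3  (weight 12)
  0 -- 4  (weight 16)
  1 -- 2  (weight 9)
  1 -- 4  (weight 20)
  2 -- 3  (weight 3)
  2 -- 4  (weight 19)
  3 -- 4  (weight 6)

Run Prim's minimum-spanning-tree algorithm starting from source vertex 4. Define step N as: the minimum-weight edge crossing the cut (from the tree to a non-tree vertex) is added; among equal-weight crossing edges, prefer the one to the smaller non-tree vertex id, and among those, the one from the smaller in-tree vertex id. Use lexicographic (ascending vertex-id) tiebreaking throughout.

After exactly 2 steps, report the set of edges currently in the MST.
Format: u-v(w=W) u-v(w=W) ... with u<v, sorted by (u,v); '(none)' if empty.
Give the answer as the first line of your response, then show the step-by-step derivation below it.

2-3(w=3) 3-4(w=6)

step 1: add edge 3-4 (w=6); MST = {3-4(w=6)}
step 2: add edge 2-3 (w=3); MST = {2-3(w=3) 3-4(w=6)}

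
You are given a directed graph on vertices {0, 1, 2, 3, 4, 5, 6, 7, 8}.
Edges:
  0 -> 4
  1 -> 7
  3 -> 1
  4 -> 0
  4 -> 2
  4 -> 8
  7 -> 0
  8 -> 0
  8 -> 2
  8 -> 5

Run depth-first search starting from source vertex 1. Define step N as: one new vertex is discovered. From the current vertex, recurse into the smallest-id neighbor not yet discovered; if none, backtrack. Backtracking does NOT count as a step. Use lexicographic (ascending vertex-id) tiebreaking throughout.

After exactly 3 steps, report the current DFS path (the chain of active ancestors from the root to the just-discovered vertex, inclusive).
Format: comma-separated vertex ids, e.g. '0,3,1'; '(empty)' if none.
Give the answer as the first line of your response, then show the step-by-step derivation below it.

1,7,0

step 1: discover 1; path=1; order=1
step 2: discover 7; path=1>7; order=1,7
step 3: discover 0; path=1>7>0; order=1,7,0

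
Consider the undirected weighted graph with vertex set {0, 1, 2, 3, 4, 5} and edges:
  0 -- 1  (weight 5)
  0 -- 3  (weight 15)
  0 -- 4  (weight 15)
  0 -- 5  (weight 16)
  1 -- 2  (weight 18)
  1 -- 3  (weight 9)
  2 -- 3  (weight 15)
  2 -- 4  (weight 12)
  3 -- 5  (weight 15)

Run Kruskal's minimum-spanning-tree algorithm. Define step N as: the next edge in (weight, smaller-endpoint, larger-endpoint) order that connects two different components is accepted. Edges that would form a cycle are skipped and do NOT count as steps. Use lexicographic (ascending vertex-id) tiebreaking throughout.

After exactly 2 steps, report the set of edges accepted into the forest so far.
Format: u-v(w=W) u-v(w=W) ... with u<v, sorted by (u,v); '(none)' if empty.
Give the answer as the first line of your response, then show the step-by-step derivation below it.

0-1(w=5) 1-3(w=9)

step 1: add edge 0-1 (w=5); MST = {0-1(w=5)}
step 2: add edge 1-3 (w=9); MST = {0-1(w=5) 1-3(w=9)}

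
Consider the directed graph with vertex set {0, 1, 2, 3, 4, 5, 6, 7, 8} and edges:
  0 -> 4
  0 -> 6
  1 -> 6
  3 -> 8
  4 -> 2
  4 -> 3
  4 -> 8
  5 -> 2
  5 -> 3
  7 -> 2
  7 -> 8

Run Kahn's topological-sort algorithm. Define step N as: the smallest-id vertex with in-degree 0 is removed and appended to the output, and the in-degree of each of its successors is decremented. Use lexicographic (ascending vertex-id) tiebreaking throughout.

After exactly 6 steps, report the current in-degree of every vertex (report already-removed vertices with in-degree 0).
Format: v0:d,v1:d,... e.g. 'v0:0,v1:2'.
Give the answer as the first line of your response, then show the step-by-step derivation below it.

v0:0,v1:0,v2:1,v3:0,v4:0,v5:0,v6:0,v7:0,v8:1

step 1: output 0; order=[0]; indeg=(0,0,3,2,0,0,1,0,3)
step 2: output 1; order=[0,1]; indeg=(0,0,3,2,0,0,0,0,3)
step 3: output 4; order=[0,1,4]; indeg=(0,0,2,1,0,0,0,0,2)
step 4: output 5; order=[0,1,4,5]; indeg=(0,0,1,0,0,0,0,0,2)
step 5: output 3; order=[0,1,4,5,3]; indeg=(0,0,1,0,0,0,0,0,1)
step 6: output 6; order=[0,1,4,5,3,6]; indeg=(0,0,1,0,0,0,0,0,1)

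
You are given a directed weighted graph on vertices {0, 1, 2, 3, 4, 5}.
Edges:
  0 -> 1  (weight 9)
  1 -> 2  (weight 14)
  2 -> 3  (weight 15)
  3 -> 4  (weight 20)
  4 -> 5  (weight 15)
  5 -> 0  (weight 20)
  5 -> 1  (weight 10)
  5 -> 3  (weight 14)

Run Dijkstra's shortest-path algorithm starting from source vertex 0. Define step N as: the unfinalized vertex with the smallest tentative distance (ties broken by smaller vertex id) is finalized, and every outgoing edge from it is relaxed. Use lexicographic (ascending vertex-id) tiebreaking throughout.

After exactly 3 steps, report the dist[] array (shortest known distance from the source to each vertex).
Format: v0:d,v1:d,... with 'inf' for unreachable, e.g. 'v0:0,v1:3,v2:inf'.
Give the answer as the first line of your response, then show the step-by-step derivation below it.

v0:0,v1:9,v2:23,v3:38,v4:inf,v5:inf

step 1: dist = v0:0,v1:9,v2:inf,v3:inf,v4:inf,v5:inf
step 2: dist = v0:0,v1:9,v2:23,v3:inf,v4:inf,v5:inf
step 3: dist = v0:0,v1:9,v2:23,v3:38,v4:inf,v5:inf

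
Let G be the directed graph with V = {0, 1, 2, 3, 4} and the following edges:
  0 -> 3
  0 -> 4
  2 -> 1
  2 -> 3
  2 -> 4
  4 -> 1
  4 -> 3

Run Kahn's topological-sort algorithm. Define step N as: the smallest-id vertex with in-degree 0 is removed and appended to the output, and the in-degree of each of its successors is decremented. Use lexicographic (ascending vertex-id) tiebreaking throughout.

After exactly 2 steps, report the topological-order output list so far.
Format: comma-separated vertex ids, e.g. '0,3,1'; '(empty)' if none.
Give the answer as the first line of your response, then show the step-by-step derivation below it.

0,2

step 1: output 0; order=[0]; indeg=(0,2,0,2,1)
step 2: output 2; order=[0,2]; indeg=(0,1,0,1,0)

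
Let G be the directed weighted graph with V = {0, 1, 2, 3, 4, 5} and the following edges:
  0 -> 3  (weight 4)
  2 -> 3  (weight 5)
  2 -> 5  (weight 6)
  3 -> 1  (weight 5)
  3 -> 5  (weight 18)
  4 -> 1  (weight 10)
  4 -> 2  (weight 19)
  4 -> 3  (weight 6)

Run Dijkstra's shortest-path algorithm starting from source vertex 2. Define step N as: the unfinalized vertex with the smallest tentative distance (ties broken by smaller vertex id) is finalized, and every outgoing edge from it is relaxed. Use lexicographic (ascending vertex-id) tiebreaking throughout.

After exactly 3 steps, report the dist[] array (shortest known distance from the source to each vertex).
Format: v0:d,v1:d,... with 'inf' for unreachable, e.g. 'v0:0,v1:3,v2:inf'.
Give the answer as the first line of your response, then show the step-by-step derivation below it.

v0:inf,v1:10,v2:0,v3:5,v4:inf,v5:6

step 1: dist = v0:inf,v1:inf,v2:0,v3:5,v4:inf,v5:6
step 2: dist = v0:inf,v1:10,v2:0,v3:5,v4:inf,v5:6
step 3: dist = v0:inf,v1:10,v2:0,v3:5,v4:inf,v5:6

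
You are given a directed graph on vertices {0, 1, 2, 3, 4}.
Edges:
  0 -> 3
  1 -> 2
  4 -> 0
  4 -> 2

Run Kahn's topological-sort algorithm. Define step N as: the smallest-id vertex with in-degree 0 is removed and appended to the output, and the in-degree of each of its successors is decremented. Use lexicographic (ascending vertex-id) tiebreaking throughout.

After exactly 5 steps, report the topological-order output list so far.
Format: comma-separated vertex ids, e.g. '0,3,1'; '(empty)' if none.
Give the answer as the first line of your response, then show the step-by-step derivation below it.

1,4,0,2,3

step 1: output 1; order=[1]; indeg=(1,0,1,1,0)
step 2: output 4; order=[1,4]; indeg=(0,0,0,1,0)
step 3: output 0; order=[1,4,0]; indeg=(0,0,0,0,0)
step 4: output 2; order=[1,4,0,2]; indeg=(0,0,0,0,0)
step 5: output 3; order=[1,4,0,2,3]; indeg=(0,0,0,0,0)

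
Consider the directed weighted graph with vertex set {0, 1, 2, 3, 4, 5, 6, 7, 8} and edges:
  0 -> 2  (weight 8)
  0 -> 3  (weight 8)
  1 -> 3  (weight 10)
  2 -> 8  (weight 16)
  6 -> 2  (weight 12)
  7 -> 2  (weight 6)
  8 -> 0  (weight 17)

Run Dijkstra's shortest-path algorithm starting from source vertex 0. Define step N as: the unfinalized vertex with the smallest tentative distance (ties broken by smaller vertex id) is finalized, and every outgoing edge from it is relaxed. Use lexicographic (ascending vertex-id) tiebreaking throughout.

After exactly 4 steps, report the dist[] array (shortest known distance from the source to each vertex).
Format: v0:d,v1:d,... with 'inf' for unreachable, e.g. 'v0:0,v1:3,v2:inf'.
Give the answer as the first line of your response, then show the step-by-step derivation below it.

v0:0,v1:inf,v2:8,v3:8,v4:inf,v5:inf,v6:inf,v7:inf,v8:24

step 1: dist = v0:0,v1:inf,v2:8,v3:8,v4:inf,v5:inf,v6:inf,v7:inf,v8:inf
step 2: dist = v0:0,v1:inf,v2:8,v3:8,v4:inf,v5:inf,v6:inf,v7:inf,v8:24
step 3: dist = v0:0,v1:inf,v2:8,v3:8,v4:inf,v5:inf,v6:inf,v7:inf,v8:24
step 4: dist = v0:0,v1:inf,v2:8,v3:8,v4:inf,v5:inf,v6:inf,v7:inf,v8:24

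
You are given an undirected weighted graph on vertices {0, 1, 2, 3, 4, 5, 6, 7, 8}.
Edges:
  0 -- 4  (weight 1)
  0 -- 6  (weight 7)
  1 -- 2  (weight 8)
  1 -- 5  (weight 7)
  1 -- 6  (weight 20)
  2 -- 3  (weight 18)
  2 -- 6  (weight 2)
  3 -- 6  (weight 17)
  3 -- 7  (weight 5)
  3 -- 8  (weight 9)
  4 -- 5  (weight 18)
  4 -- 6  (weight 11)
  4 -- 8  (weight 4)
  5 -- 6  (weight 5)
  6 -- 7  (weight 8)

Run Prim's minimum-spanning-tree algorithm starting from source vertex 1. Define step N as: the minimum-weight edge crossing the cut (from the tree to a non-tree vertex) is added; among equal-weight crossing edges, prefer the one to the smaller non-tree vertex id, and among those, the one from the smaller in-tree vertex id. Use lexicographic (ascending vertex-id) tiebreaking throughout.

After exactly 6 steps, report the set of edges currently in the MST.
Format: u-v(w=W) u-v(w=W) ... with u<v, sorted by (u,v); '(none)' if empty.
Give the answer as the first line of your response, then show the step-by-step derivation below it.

0-4(w=1) 0-6(w=7) 1-5(w=7) 2-6(w=2) 4-8(w=4) 5-6(w=5)

step 1: add edge 1-5 (w=7); MST = {1-5(w=7)}
step 2: add edge 5-6 (w=5); MST = {1-5(w=7) 5-6(w=5)}
step 3: add edge 2-6 (w=2); MST = {1-5(w=7) 2-6(w=2) 5-6(w=5)}
step 4: add edge 0-6 (w=7); MST = {0-6(w=7) 1-5(w=7) 2-6(w=2) 5-6(w=5)}
step 5: add edge 0-4 (w=1); MST = {0-4(w=1) 0-6(w=7) 1-5(w=7) 2-6(w=2) 5-6(w=5)}
step 6: add edge 4-8 (w=4); MST = {0-4(w=1) 0-6(w=7) 1-5(w=7) 2-6(w=2) 4-8(w=4) 5-6(w=5)}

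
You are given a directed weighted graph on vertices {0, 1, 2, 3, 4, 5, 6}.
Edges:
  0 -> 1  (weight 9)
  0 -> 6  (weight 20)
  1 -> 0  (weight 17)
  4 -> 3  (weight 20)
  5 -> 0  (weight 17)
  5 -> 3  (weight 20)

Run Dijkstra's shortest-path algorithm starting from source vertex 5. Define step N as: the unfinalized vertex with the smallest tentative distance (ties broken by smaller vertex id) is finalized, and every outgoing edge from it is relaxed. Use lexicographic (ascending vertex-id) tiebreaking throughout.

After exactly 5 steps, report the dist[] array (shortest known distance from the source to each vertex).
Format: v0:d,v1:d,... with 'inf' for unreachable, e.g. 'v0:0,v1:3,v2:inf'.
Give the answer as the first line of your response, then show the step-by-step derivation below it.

v0:17,v1:26,v2:inf,v3:20,v4:inf,v5:0,v6:37

step 1: dist = v0:17,v1:inf,v2:inf,v3:20,v4:inf,v5:0,v6:inf
step 2: dist = v0:17,v1:26,v2:inf,v3:20,v4:inf,v5:0,v6:37
step 3: dist = v0:17,v1:26,v2:inf,v3:20,v4:inf,v5:0,v6:37
step 4: dist = v0:17,v1:26,v2:inf,v3:20,v4:inf,v5:0,v6:37
step 5: dist = v0:17,v1:26,v2:inf,v3:20,v4:inf,v5:0,v6:37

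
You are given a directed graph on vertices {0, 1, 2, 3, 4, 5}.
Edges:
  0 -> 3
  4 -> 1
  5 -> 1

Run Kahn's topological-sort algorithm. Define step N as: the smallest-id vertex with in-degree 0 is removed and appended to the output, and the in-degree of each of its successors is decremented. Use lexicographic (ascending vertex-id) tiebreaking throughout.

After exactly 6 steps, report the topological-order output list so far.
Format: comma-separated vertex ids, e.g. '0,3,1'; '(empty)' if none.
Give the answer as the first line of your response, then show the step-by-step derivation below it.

0,2,3,4,5,1

step 1: output 0; order=[0]; indeg=(0,2,0,0,0,0)
step 2: output 2; order=[0,2]; indeg=(0,2,0,0,0,0)
step 3: output 3; order=[0,2,3]; indeg=(0,2,0,0,0,0)
step 4: output 4; order=[0,2,3,4]; indeg=(0,1,0,0,0,0)
step 5: output 5; order=[0,2,3,4,5]; indeg=(0,0,0,0,0,0)
step 6: output 1; order=[0,2,3,4,5,1]; indeg=(0,0,0,0,0,0)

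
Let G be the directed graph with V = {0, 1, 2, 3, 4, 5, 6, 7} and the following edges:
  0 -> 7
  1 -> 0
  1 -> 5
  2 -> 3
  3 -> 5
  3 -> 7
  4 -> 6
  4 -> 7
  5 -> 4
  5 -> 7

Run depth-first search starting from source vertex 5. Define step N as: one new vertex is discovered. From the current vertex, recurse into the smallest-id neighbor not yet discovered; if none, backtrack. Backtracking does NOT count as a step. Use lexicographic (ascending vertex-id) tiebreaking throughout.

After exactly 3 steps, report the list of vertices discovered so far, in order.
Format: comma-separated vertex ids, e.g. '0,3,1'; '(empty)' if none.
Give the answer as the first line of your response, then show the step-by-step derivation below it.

5,4,6

step 1: discover 5; path=5; order=5
step 2: discover 4; path=5>4; order=5,4
step 3: discover 6; path=5>4>6; order=5,4,6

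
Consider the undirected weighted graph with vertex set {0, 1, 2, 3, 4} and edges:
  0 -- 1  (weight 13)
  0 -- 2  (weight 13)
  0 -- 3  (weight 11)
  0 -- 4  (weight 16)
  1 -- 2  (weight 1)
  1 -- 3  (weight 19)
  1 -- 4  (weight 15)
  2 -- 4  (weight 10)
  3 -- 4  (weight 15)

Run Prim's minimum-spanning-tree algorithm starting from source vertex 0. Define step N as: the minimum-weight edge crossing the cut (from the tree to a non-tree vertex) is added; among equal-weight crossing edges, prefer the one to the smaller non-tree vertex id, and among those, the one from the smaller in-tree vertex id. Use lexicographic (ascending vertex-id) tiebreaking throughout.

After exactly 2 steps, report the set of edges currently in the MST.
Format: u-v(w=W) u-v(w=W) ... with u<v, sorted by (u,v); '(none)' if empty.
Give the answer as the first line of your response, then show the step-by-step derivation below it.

0-1(w=13) 0-3(w=11)

step 1: add edge 0-3 (w=11); MST = {0-3(w=11)}
step 2: add edge 0-1 (w=13); MST = {0-1(w=13) 0-3(w=11)}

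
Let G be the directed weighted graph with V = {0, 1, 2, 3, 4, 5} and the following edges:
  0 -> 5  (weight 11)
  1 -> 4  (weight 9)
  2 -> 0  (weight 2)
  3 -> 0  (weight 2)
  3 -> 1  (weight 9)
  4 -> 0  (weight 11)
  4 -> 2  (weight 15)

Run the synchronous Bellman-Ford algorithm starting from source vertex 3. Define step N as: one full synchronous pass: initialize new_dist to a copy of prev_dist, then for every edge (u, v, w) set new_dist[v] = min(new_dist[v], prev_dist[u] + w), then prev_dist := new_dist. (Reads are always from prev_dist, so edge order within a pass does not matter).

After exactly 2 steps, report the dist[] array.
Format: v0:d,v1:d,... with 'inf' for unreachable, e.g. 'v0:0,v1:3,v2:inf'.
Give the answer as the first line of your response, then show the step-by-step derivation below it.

v0:2,v1:9,v2:inf,v3:0,v4:18,v5:13

step 1: dist = v0:2,v1:9,v2:inf,v3:0,v4:inf,v5:inf
step 2: dist = v0:2,v1:9,v2:inf,v3:0,v4:18,v5:13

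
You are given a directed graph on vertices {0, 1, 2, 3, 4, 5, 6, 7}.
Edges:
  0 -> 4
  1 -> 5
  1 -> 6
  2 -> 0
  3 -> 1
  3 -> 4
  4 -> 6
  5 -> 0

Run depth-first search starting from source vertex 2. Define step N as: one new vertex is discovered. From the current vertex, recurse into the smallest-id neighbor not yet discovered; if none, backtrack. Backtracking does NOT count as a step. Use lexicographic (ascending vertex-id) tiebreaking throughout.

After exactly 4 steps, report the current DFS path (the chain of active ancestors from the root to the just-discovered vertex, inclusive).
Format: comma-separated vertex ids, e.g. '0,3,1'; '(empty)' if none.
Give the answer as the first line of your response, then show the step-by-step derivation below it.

2,0,4,6

step 1: discover 2; path=2; order=2
step 2: discover 0; path=2>0; order=2,0
step 3: discover 4; path=2>0>4; order=2,0,4
step 4: discover 6; path=2>0>4>6; order=2,0,4,6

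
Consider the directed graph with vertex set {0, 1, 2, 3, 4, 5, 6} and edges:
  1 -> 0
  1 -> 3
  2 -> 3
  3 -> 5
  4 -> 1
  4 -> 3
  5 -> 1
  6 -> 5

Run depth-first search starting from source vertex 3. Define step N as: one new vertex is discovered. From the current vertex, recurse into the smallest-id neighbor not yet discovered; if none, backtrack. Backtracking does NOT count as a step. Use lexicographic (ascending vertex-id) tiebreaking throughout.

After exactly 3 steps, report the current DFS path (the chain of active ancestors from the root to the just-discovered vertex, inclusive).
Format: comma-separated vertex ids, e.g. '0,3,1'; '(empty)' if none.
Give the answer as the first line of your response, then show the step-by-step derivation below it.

3,5,1

step 1: discover 3; path=3; order=3
step 2: discover 5; path=3>5; order=3,5
step 3: discover 1; path=3>5>1; order=3,5,1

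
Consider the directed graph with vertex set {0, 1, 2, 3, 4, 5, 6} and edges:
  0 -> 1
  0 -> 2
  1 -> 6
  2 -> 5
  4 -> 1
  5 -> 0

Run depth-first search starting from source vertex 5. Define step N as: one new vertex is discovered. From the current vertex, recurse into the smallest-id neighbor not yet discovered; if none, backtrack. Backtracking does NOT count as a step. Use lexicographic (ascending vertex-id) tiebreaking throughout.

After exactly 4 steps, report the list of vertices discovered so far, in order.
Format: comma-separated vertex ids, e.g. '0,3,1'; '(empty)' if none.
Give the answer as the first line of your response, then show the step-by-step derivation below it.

5,0,1,6

step 1: discover 5; path=5; order=5
step 2: discover 0; path=5>0; order=5,0
step 3: discover 1; path=5>0>1; order=5,0,1
step 4: discover 6; path=5>0>1>6; order=5,0,1,6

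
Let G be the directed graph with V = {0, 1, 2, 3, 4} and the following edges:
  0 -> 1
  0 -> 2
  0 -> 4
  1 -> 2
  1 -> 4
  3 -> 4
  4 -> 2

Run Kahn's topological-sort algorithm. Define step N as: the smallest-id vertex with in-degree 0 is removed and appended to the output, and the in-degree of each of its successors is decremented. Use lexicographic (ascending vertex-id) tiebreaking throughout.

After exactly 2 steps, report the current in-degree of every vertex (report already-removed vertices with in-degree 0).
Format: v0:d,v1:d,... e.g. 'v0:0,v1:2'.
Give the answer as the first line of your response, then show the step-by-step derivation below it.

v0:0,v1:0,v2:1,v3:0,v4:1

step 1: output 0; order=[0]; indeg=(0,0,2,0,2)
step 2: output 1; order=[0,1]; indeg=(0,0,1,0,1)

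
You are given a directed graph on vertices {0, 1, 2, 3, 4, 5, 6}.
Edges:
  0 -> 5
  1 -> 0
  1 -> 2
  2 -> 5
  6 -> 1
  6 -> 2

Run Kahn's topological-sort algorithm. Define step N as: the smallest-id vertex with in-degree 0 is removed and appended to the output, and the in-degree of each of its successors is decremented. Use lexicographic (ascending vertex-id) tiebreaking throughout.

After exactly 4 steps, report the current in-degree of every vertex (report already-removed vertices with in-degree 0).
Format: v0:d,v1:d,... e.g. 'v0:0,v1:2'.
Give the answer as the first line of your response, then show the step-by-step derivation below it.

v0:0,v1:0,v2:0,v3:0,v4:0,v5:2,v6:0

step 1: output 3; order=[3]; indeg=(1,1,2,0,0,2,0)
step 2: output 4; order=[3,4]; indeg=(1,1,2,0,0,2,0)
step 3: output 6; order=[3,4,6]; indeg=(1,0,1,0,0,2,0)
step 4: output 1; order=[3,4,6,1]; indeg=(0,0,0,0,0,2,0)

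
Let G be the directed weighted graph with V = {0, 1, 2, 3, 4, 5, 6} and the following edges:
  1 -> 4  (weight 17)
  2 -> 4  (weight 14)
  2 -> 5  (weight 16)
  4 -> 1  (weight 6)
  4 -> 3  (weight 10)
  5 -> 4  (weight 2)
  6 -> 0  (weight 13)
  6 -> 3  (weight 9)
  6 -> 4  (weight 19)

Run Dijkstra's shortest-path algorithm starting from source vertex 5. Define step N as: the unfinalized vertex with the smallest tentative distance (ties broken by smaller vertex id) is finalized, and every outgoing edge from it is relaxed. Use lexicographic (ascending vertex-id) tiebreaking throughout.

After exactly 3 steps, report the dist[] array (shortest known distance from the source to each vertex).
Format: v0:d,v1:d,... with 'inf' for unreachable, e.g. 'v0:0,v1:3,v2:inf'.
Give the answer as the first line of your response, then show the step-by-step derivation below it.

v0:inf,v1:8,v2:inf,v3:12,v4:2,v5:0,v6:inf

step 1: dist = v0:inf,v1:inf,v2:inf,v3:inf,v4:2,v5:0,v6:inf
step 2: dist = v0:inf,v1:8,v2:inf,v3:12,v4:2,v5:0,v6:inf
step 3: dist = v0:inf,v1:8,v2:inf,v3:12,v4:2,v5:0,v6:inf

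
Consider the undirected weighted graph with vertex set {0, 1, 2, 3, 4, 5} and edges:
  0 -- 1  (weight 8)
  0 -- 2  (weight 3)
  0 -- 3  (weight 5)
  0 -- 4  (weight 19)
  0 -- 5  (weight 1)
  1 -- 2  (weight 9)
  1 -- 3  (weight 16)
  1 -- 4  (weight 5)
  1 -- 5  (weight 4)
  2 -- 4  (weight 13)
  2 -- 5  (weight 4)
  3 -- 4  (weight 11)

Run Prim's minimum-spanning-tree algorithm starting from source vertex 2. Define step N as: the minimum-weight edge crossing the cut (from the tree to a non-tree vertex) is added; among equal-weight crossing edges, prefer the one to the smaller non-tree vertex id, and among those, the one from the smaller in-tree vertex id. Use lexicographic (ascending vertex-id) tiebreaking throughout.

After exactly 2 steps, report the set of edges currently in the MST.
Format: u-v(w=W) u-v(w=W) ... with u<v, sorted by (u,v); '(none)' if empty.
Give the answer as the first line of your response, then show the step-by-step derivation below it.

0-2(w=3) 0-5(w=1)

step 1: add edge 0-2 (w=3); MST = {0-2(w=3)}
step 2: add edge 0-5 (w=1); MST = {0-2(w=3) 0-5(w=1)}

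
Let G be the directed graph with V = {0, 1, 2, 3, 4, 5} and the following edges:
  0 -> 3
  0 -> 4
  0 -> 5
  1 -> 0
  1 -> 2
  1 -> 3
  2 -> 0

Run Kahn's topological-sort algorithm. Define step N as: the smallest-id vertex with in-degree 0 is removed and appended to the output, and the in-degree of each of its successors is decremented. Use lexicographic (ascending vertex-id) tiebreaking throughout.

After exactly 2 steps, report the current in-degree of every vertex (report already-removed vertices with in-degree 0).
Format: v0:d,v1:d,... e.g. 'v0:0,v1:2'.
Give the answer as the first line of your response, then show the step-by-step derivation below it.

v0:0,v1:0,v2:0,v3:1,v4:1,v5:1

step 1: output 1; order=[1]; indeg=(1,0,0,1,1,1)
step 2: output 2; order=[1,2]; indeg=(0,0,0,1,1,1)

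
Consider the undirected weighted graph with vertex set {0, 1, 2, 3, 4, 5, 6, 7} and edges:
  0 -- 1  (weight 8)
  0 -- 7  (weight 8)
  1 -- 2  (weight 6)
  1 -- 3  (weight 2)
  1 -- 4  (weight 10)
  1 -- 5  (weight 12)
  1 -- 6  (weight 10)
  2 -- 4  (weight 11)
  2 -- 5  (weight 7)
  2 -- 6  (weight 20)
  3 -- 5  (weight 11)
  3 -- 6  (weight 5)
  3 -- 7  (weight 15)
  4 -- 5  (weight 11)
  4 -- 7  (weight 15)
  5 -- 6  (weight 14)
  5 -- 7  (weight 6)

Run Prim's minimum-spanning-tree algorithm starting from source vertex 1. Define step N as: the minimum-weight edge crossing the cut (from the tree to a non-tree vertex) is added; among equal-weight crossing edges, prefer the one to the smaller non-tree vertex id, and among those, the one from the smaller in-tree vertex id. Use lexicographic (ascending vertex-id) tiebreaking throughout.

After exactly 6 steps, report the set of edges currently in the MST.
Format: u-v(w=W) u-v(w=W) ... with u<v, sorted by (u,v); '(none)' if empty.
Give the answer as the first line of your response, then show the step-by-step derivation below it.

0-1(w=8) 1-2(w=6) 1-3(w=2) 2-5(w=7) 3-6(w=5) 5-7(w=6)

step 1: add edge 1-3 (w=2); MST = {1-3(w=2)}
step 2: add edge 3-6 (w=5); MST = {1-3(w=2) 3-6(w=5)}
step 3: add edge 1-2 (w=6); MST = {1-2(w=6) 1-3(w=2) 3-6(w=5)}
step 4: add edge 2-5 (w=7); MST = {1-2(w=6) 1-3(w=2) 2-5(w=7) 3-6(w=5)}
step 5: add edge 5-7 (w=6); MST = {1-2(w=6) 1-3(w=2) 2-5(w=7) 3-6(w=5) 5-7(w=6)}
step 6: add edge 0-1 (w=8); MST = {0-1(w=8) 1-2(w=6) 1-3(w=2) 2-5(w=7) 3-6(w=5) 5-7(w=6)}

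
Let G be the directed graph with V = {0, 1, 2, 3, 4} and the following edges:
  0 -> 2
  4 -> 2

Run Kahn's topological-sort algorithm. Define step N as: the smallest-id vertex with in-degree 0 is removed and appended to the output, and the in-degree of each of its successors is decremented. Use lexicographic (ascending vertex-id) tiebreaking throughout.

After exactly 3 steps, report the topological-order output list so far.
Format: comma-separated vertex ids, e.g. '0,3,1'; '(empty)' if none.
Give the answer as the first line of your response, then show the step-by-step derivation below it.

0,1,3

step 1: output 0; order=[0]; indeg=(0,0,1,0,0)
step 2: output 1; order=[0,1]; indeg=(0,0,1,0,0)
step 3: output 3; order=[0,1,3]; indeg=(0,0,1,0,0)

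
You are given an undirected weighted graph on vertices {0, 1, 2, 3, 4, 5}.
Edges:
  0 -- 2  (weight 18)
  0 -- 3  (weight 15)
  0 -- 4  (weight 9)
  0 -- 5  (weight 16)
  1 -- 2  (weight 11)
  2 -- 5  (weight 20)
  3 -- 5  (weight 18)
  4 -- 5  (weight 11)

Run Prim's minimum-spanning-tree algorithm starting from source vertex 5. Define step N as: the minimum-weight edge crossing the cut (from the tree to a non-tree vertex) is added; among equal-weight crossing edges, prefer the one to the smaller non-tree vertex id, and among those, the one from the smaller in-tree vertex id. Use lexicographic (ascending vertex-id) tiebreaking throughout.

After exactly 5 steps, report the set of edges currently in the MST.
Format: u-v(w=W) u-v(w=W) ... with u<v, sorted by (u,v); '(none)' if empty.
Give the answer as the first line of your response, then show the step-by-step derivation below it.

0-2(w=18) 0-3(w=15) 0-4(w=9) 1-2(w=11) 4-5(w=11)

step 1: add edge 4-5 (w=11); MST = {4-5(w=11)}
step 2: add edge 0-4 (w=9); MST = {0-4(w=9) 4-5(w=11)}
step 3: add edge 0-3 (w=15); MST = {0-3(w=15) 0-4(w=9) 4-5(w=11)}
step 4: add edge 0-2 (w=18); MST = {0-2(w=18) 0-3(w=15) 0-4(w=9) 4-5(w=11)}
step 5: add edge 1-2 (w=11); MST = {0-2(w=18) 0-3(w=15) 0-4(w=9) 1-2(w=11) 4-5(w=11)}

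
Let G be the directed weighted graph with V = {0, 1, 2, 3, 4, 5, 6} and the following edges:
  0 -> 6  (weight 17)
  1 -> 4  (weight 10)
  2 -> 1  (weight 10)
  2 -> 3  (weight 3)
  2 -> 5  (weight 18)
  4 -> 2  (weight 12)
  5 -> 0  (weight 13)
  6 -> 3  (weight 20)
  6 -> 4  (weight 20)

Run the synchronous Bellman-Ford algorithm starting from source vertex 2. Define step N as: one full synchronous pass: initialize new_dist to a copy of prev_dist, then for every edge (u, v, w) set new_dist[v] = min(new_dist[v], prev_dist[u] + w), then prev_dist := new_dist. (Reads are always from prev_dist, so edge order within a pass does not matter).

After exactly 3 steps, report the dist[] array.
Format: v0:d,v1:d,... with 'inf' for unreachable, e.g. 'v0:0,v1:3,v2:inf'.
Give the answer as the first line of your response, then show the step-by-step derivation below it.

v0:31,v1:10,v2:0,v3:3,v4:20,v5:18,v6:48

step 1: dist = v0:inf,v1:10,v2:0,v3:3,v4:inf,v5:18,v6:inf
step 2: dist = v0:31,v1:10,v2:0,v3:3,v4:20,v5:18,v6:inf
step 3: dist = v0:31,v1:10,v2:0,v3:3,v4:20,v5:18,v6:48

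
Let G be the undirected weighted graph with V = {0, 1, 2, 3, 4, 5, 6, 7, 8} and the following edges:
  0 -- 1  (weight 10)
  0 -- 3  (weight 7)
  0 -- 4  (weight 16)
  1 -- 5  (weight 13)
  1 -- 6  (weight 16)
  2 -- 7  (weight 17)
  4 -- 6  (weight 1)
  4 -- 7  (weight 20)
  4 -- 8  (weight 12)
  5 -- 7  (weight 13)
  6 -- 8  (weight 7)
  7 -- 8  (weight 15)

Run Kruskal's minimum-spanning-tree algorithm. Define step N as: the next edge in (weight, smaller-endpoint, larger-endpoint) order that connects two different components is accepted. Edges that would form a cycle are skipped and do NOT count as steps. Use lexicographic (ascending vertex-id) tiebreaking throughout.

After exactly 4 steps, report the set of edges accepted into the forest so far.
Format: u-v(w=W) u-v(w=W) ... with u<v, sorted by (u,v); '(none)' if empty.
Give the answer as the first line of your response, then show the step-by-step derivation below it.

0-1(w=10) 0-3(w=7) 4-6(w=1) 6-8(w=7)

step 1: add edge 4-6 (w=1); MST = {4-6(w=1)}
step 2: add edge 0-3 (w=7); MST = {0-3(w=7) 4-6(w=1)}
step 3: add edge 6-8 (w=7); MST = {0-3(w=7) 4-6(w=1) 6-8(w=7)}
step 4: add edge 0-1 (w=10); MST = {0-1(w=10) 0-3(w=7) 4-6(w=1) 6-8(w=7)}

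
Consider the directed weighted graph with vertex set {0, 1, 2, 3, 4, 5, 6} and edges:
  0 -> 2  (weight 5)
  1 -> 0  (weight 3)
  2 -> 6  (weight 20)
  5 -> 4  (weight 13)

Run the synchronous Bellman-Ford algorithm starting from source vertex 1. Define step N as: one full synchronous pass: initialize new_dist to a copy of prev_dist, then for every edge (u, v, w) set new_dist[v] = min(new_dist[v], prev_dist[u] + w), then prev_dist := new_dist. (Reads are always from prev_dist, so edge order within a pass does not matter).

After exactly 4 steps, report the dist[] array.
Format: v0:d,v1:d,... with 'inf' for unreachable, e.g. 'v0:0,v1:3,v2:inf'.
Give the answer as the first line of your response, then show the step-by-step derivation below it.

v0:3,v1:0,v2:8,v3:inf,v4:inf,v5:inf,v6:28

step 1: dist = v0:3,v1:0,v2:inf,v3:inf,v4:inf,v5:inf,v6:inf
step 2: dist = v0:3,v1:0,v2:8,v3:inf,v4:inf,v5:inf,v6:inf
step 3: dist = v0:3,v1:0,v2:8,v3:inf,v4:inf,v5:inf,v6:28
step 4: dist = v0:3,v1:0,v2:8,v3:inf,v4:inf,v5:inf,v6:28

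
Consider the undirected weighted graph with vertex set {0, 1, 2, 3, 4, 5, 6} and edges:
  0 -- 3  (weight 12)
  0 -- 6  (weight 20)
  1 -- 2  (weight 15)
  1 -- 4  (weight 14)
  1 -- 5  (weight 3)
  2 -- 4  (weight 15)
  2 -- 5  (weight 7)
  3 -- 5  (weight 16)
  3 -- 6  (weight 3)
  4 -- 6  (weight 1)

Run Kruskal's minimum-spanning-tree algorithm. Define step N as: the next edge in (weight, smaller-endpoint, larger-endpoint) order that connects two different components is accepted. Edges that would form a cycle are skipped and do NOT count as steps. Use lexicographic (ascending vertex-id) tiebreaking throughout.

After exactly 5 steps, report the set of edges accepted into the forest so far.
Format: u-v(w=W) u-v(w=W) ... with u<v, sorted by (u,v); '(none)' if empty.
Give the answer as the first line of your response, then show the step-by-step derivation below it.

0-3(w=12) 1-5(w=3) 2-5(w=7) 3-6(w=3) 4-6(w=1)

step 1: add edge 4-6 (w=1); MST = {4-6(w=1)}
step 2: add edge 1-5 (w=3); MST = {1-5(w=3) 4-6(w=1)}
step 3: add edge 3-6 (w=3); MST = {1-5(w=3) 3-6(w=3) 4-6(w=1)}
step 4: add edge 2-5 (w=7); MST = {1-5(w=3) 2-5(w=7) 3-6(w=3) 4-6(w=1)}
step 5: add edge 0-3 (w=12); MST = {0-3(w=12) 1-5(w=3) 2-5(w=7) 3-6(w=3) 4-6(w=1)}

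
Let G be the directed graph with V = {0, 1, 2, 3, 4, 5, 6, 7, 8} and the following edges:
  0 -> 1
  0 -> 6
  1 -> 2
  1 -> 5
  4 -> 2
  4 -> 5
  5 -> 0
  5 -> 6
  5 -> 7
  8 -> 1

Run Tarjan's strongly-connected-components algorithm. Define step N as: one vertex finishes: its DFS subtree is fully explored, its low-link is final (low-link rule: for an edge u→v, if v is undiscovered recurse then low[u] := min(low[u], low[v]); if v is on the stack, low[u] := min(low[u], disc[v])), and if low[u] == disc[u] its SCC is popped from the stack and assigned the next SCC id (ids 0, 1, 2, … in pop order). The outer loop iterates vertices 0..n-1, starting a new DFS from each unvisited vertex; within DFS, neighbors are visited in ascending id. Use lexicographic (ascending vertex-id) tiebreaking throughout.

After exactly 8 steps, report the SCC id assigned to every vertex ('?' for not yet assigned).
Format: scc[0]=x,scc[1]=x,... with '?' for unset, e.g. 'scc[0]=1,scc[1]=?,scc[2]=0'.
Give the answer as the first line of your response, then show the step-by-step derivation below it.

scc[0]=3,scc[1]=3,scc[2]=0,scc[3]=4,scc[4]=5,scc[5]=3,scc[6]=1,scc[7]=2,scc[8]=?

step 1: low=(low[0]=0,low[1]=1,low[2]=2,low[3]=?,low[4]=?,low[5]=?,low[6]=?,low[7]=?,low[8]=?); scc=(scc[0]=?,scc[1]=?,scc[2]=0,scc[3]=?,scc[4]=?,scc[5]=?,scc[6]=?,scc[7]=?,scc[8]=?)
step 2: low=(low[0]=0,low[1]=1,low[2]=2,low[3]=?,low[4]=?,low[5]=0,low[6]=4,low[7]=?,low[8]=?); scc=(scc[0]=?,scc[1]=?,scc[2]=0,scc[3]=?,scc[4]=?,scc[5]=?,scc[6]=1,scc[7]=?,scc[8]=?)
step 3: low=(low[0]=0,low[1]=1,low[2]=2,low[3]=?,low[4]=?,low[5]=0,low[6]=4,low[7]=5,low[8]=?); scc=(scc[0]=?,scc[1]=?,scc[2]=0,scc[3]=?,scc[4]=?,scc[5]=?,scc[6]=1,scc[7]=2,scc[8]=?)
step 4: low=(low[0]=0,low[1]=1,low[2]=2,low[3]=?,low[4]=?,low[5]=0,low[6]=4,low[7]=5,low[8]=?); scc=(scc[0]=?,scc[1]=?,scc[2]=0,scc[3]=?,scc[4]=?,scc[5]=?,scc[6]=1,scc[7]=2,scc[8]=?)
step 5: low=(low[0]=0,low[1]=0,low[2]=2,low[3]=?,low[4]=?,low[5]=0,low[6]=4,low[7]=5,low[8]=?); scc=(scc[0]=?,scc[1]=?,scc[2]=0,scc[3]=?,scc[4]=?,scc[5]=?,scc[6]=1,scc[7]=2,scc[8]=?)
step 6: low=(low[0]=0,low[1]=0,low[2]=2,low[3]=?,low[4]=?,low[5]=0,low[6]=4,low[7]=5,low[8]=?); scc=(scc[0]=3,scc[1]=3,scc[2]=0,scc[3]=?,scc[4]=?,scc[5]=3,scc[6]=1,scc[7]=2,scc[8]=?)
step 7: low=(low[0]=0,low[1]=0,low[2]=2,low[3]=6,low[4]=?,low[5]=0,low[6]=4,low[7]=5,low[8]=?); scc=(scc[0]=3,scc[1]=3,scc[2]=0,scc[3]=4,scc[4]=?,scc[5]=3,scc[6]=1,scc[7]=2,scc[8]=?)
step 8: low=(low[0]=0,low[1]=0,low[2]=2,low[3]=6,low[4]=7,low[5]=0,low[6]=4,low[7]=5,low[8]=?); scc=(scc[0]=3,scc[1]=3,scc[2]=0,scc[3]=4,scc[4]=5,scc[5]=3,scc[6]=1,scc[7]=2,scc[8]=?)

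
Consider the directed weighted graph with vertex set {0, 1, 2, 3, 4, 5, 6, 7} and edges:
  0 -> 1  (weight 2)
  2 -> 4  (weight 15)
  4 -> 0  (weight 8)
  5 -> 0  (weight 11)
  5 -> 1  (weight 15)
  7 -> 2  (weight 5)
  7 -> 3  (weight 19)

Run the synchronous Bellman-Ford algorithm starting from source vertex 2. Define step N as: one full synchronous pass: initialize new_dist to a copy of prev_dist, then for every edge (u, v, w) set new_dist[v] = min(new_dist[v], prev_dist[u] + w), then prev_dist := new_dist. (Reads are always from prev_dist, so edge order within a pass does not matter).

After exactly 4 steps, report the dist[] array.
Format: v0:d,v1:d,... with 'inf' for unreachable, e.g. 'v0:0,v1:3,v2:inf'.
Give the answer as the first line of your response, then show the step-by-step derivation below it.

v0:23,v1:25,v2:0,v3:inf,v4:15,v5:inf,v6:inf,v7:inf

step 1: dist = v0:inf,v1:inf,v2:0,v3:inf,v4:15,v5:inf,v6:inf,v7:inf
step 2: dist = v0:23,v1:inf,v2:0,v3:inf,v4:15,v5:inf,v6:inf,v7:inf
step 3: dist = v0:23,v1:25,v2:0,v3:inf,v4:15,v5:inf,v6:inf,v7:inf
step 4: dist = v0:23,v1:25,v2:0,v3:inf,v4:15,v5:inf,v6:inf,v7:inf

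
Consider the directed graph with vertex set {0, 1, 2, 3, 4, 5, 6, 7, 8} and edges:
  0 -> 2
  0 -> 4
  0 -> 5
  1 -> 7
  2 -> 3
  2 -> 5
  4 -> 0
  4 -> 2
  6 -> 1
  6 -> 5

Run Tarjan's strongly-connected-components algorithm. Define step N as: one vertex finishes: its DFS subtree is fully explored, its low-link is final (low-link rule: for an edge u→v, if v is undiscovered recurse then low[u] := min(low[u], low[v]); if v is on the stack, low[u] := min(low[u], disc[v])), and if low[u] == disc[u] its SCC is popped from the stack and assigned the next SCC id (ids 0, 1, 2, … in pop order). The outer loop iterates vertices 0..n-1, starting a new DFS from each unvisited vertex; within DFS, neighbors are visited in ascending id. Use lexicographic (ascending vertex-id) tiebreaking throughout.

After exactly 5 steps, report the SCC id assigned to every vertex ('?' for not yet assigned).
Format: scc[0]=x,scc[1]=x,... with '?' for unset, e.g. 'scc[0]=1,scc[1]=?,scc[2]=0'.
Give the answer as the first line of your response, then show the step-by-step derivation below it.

scc[0]=3,scc[1]=?,scc[2]=2,scc[3]=0,scc[4]=3,scc[5]=1,scc[6]=?,scc[7]=?,scc[8]=?

step 1: low=(low[0]=0,low[1]=?,low[2]=1,low[3]=2,low[4]=?,low[5]=?,low[6]=?,low[7]=?,low[8]=?); scc=(scc[0]=?,scc[1]=?,scc[2]=?,scc[3]=0,scc[4]=?,scc[5]=?,scc[6]=?,scc[7]=?,scc[8]=?)
step 2: low=(low[0]=0,low[1]=?,low[2]=1,low[3]=2,low[4]=?,low[5]=3,low[6]=?,low[7]=?,low[8]=?); scc=(scc[0]=?,scc[1]=?,scc[2]=?,scc[3]=0,scc[4]=?,scc[5]=1,scc[6]=?,scc[7]=?,scc[8]=?)
step 3: low=(low[0]=0,low[1]=?,low[2]=1,low[3]=2,low[4]=?,low[5]=3,low[6]=?,low[7]=?,low[8]=?); scc=(scc[0]=?,scc[1]=?,scc[2]=2,scc[3]=0,scc[4]=?,scc[5]=1,scc[6]=?,scc[7]=?,scc[8]=?)
step 4: low=(low[0]=0,low[1]=?,low[2]=1,low[3]=2,low[4]=0,low[5]=3,low[6]=?,low[7]=?,low[8]=?); scc=(scc[0]=?,scc[1]=?,scc[2]=2,scc[3]=0,scc[4]=?,scc[5]=1,scc[6]=?,scc[7]=?,scc[8]=?)
step 5: low=(low[0]=0,low[1]=?,low[2]=1,low[3]=2,low[4]=0,low[5]=3,low[6]=?,low[7]=?,low[8]=?); scc=(scc[0]=3,scc[1]=?,scc[2]=2,scc[3]=0,scc[4]=3,scc[5]=1,scc[6]=?,scc[7]=?,scc[8]=?)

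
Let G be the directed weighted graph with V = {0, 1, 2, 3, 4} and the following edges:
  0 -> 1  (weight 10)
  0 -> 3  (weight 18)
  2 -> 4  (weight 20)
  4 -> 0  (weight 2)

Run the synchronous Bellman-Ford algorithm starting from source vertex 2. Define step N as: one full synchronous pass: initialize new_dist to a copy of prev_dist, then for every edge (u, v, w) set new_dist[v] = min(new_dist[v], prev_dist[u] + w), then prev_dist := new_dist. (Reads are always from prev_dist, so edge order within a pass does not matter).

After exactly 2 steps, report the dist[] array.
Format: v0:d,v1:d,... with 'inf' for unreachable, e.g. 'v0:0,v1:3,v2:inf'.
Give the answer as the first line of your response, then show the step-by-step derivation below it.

v0:22,v1:inf,v2:0,v3:inf,v4:20

step 1: dist = v0:inf,v1:inf,v2:0,v3:inf,v4:20
step 2: dist = v0:22,v1:inf,v2:0,v3:inf,v4:20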